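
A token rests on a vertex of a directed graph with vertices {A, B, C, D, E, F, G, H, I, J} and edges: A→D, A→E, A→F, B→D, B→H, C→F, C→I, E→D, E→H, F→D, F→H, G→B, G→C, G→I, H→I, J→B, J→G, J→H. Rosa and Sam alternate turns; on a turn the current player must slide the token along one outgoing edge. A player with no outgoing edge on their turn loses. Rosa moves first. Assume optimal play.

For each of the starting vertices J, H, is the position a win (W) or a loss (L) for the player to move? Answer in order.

J: L, H: W

Label each position W (a win for the player to move) or L (a loss). A position with no legal move is L; any other position is W exactly when some move reaches an L, and L when every move reaches a W.
Every edge goes from a vertex to one that appears earlier in the order I, D, H, E, F, C, B, G, A, J, so processing vertices in that order labels each vertex after all of its successors.
I: no outgoing edge → L
D: no outgoing edge → L
H: →I(L), so W
E: →D(L), so W
F: →D(L), so W
C: →I(L), so W
B: →D(L), so W
G: →I(L), so W
A: →D(L), so W
J: →G(W), B(W), H(W) — all W, so L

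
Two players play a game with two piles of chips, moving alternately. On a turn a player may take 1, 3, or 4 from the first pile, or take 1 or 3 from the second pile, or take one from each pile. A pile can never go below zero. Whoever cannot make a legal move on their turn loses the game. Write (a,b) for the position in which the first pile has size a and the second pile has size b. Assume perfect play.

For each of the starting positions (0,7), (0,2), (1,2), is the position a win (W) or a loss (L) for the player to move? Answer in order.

(0,7): W, (0,2): L, (1,2): W

Positions with no move are L. A position that does have a move is losing for the player to move precisely when every available move leads to a winning position for the opponent. Fill in the labels:
No move ever increases a pile, so every position that can arise here has a ≤ 1 and b ≤ 7; it is enough to label the cells with 0 ≤ a ≤ 1 and 0 ≤ b ≤ 7.
Every move lowers a or b (never raises either), so fill the grid row by row in increasing a, and left to right within a row: each cell's successors are then already labelled.
      b=0  b=1  b=2  b=3  b=4  b=5  b=6  b=7
a=0:    L    W    L    W    L    W    L    W
a=1:    W    W    W    W    W    W    W    W
Cells with no legal move (terminal, hence L): (0,0).
The remaining L cells, each justified by listing all of its moves:
(0,2): the only move is to (0,1)(W), a W ⇒ L
(0,4): moves to (0,3)(W), (0,1)(W); every one is W ⇒ L
(0,6): moves to (0,5)(W), (0,3)(W); every one is W ⇒ L
Every other cell has at least one move into one of the L cells above, so it is W.
(0,7): the move to (0,6) reaches an L cell, so W
(0,2): one of the L cells justified above, so L
(1,2): the move to (0,2) reaches an L cell, so W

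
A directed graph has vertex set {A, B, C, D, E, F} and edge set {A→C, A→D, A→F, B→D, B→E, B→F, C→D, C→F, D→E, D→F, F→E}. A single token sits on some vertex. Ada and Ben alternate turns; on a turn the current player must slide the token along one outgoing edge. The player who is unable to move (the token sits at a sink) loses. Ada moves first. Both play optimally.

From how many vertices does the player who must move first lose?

Use the standard recursion: the mover loses at a terminal position; elsewhere, the mover wins exactly when some move hands the opponent an L position.
Every edge goes from a vertex to one that appears earlier in the order E, F, D, C, B, A, so processing vertices in that order labels each vertex after all of its successors.
E: no outgoing edge → L
F: W (go to E, an L position)
D: W (go to E, an L position)
C: L (options D(W), F(W) are all W)
B: W (go to E, an L position)
A: W (go to C, an L position)
The L vertices are C, E; that is 2 in all.

2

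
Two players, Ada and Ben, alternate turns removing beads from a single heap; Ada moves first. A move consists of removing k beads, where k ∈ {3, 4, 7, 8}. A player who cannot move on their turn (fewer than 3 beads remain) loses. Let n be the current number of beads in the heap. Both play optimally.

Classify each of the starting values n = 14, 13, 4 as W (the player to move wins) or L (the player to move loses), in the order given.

14: W, 13: L, 4: W

Use the standard recursion: the mover loses at a terminal position; elsewhere, the mover wins exactly when some move hands the opponent an L position.
n=0: no move → L
n=1: no move → L
n=2: no move → L
n=3: reaches L-position 0 → W
n=4: reaches L-position 1 → W
n=5: reaches L-position 2 → W
n=6: reaches L-position 2 → W
n=7: reaches L-position 0 → W
n=8: reaches L-position 1 → W
n=9: reaches L-position 2 → W
n=10: reaches L-position 2 → W
n=11: only reaches 8(W), 7(W), 4(W), 3(W), all W → L
n=12: only reaches 9(W), 8(W), 5(W), 4(W), all W → L
n=13: only reaches 10(W), 9(W), 6(W), 5(W), all W → L
n=14: reaches L-position 11 → W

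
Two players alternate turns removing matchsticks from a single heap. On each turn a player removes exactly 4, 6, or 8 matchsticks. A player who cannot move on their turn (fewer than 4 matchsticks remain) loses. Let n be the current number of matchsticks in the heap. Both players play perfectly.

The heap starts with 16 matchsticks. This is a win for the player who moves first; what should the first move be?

Work bottom-up. With no move the player to move loses. Otherwise the position is W if at least one move leads to an L position for the opponent, and L if every move leads to a W.
n=0: no move → L
n=1: no move → L
n=2: no move → L
n=3: no move → L
n=4: W (go to 0, an L position)
n=5: W (go to 1, an L position)
n=6: W (go to 2, an L position)
n=7: W (go to 3, an L position)
n=8: W (go to 2, an L position)
n=9: W (go to 3, an L position)
n=10: W (go to 2, an L position)
n=11: W (go to 3, an L position)
n=12: L (options 8(W), 6(W), 4(W) are all W)
n=13: L (options 9(W), 7(W), 5(W) are all W)
n=14: L (options 10(W), 8(W), 6(W) are all W)
n=15: L (options 11(W), 9(W), 7(W) are all W)
n=16: W (go to 12, an L position)
From 16, the L positions reachable in one move are: 12.

Remove 4, leaving 12.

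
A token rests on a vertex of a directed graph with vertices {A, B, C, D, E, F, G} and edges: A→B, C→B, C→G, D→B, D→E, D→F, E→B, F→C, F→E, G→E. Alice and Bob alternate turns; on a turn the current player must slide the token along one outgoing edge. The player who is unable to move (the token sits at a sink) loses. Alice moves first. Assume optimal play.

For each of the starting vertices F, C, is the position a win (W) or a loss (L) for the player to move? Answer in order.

F: L, C: W

Work bottom-up. With no move the player to move loses. Otherwise the position is W if at least one move leads to an L position for the opponent, and L if every move leads to a W.
Every edge goes from a vertex to one that appears earlier in the order B, E, G, C, A, F, D, so processing vertices in that order labels each vertex after all of its successors.
B: no outgoing edge → L
E: →B(L), so W
G: →E(W) only, which is W, so L
C: →G(L), so W
A: →B(L), so W
F: →C(W), E(W) — all W, so L
D: →F(L), so W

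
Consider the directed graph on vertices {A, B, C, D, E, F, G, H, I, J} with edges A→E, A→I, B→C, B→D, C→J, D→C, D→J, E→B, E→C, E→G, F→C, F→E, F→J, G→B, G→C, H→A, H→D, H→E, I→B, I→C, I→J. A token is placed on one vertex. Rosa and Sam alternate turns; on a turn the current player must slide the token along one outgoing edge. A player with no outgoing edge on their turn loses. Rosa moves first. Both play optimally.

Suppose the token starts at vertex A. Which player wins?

Work bottom-up. With no move the player to move loses. Otherwise the position is W if at least one move leads to an L position for the opponent, and L if every move leads to a W.
Every edge goes from a vertex to one that appears earlier in the order J, C, D, B, I, G, E, A, F, H, so processing vertices in that order labels each vertex after all of its successors.
J: no outgoing edge → L
C: reaches L-position J → W
D: reaches L-position J → W
B: only reaches D(W), C(W), all W → L
I: reaches L-position B → W
G: reaches L-position B → W
E: reaches L-position B → W
A: only reaches E(W), I(W), all W → L
F: reaches L-position J → W
H: reaches L-position A → W
Every move from A reaches a W position, so the mover loses.

Sam wins.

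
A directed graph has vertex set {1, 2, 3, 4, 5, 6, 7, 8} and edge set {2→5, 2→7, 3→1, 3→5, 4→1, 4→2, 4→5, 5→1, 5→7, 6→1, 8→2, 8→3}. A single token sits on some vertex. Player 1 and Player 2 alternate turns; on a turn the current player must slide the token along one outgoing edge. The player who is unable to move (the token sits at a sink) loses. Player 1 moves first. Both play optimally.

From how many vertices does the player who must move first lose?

3

Work bottom-up. With no move the player to move loses. Otherwise the position is W if at least one move leads to an L position for the opponent, and L if every move leads to a W.
Every edge goes from a vertex to one that appears earlier in the order 1, 7, 5, 3, 6, 2, 4, 8, so processing vertices in that order labels each vertex after all of its successors.
1: no outgoing edge → L
7: no outgoing edge → L
5: →7(L), so W
3: →1(L), so W
6: →1(L), so W
2: →7(L), so W
4: →1(L), so W
8: →2(W), 3(W) — all W, so L
The L vertices are 1, 7, 8; that is 3 in all.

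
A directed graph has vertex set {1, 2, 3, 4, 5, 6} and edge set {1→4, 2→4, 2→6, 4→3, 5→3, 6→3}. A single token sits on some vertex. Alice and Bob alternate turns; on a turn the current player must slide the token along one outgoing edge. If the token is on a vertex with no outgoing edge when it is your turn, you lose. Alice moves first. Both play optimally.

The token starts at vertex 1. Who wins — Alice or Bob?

Bob wins.

Positions with no move are L. A position that does have a move is losing for the player to move precisely when every available move leads to a winning position for the opponent. Fill in the labels:
Every edge goes from a vertex to one that appears earlier in the order 3, 6, 4, 2, 1, 5, so processing vertices in that order labels each vertex after all of its successors.
3: no outgoing edge → L
6: W (go to 3, an L position)
4: W (go to 3, an L position)
2: L (options 4(W), 6(W) are all W)
1: L (sole option 4(W) is W)
5: W (go to 3, an L position)
Every move from 1 reaches a W position, so the mover loses.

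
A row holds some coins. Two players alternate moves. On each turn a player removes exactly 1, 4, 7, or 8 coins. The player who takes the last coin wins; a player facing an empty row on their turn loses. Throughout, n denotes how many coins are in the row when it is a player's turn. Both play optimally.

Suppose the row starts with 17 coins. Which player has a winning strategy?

The first player wins.

Work bottom-up. With no move the player to move loses. Otherwise the position is W if at least one move leads to an L position for the opponent, and L if every move leads to a W.
n=0: no move → L
n=1: can move to 0, which is L ⇒ W
n=2: the only move is to 1(W), a W ⇒ L
n=3: can move to 2, which is L ⇒ W
n=4: can move to 0, which is L ⇒ W
n=5: moves to 4(W), 1(W); every one is W ⇒ L
n=6: can move to 5, which is L ⇒ W
n=7: can move to 0, which is L ⇒ W
n=8: can move to 0, which is L ⇒ W
n=9: can move to 5, which is L ⇒ W
n=10: can move to 2, which is L ⇒ W
n=11: moves to 10(W), 7(W), 4(W), 3(W); every one is W ⇒ L
n=12: can move to 11, which is L ⇒ W
n=13: can move to 5, which is L ⇒ W
n=14: moves to 13(W), 10(W), 7(W), 6(W); every one is W ⇒ L
n=15: can move to 14, which is L ⇒ W
n=16: moves to 15(W), 12(W), 9(W), 8(W); every one is W ⇒ L
n=17: can move to 16, which is L ⇒ W
The starting position 17 is W: the player to move should remove 1, leaving 16, handing over an L position.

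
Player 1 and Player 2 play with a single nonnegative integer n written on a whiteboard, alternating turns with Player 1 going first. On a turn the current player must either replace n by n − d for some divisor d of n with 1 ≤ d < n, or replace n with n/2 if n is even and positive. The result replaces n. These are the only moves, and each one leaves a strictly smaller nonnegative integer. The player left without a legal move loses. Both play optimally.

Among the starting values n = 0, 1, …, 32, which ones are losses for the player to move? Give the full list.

0, 1, 3, 5, 7, 9, 11, 13, 15, 17, 19, 21, 23, 25, 27, 29, 31

Compute win/loss labels from the base case upward. A position with no move is L. Any other position is W if it can reach an L in one move, else L.
n=0: no move → L
n=1: no move → L
n=2: W (go to 1, an L position)
n=3: L (sole option 2(W) is W)
n=4: W (go to 3, an L position)
n=5: L (sole option 4(W) is W)
n=6: W (go to 3, an L position)
n=7: L (sole option 6(W) is W)
n=8: W (go to 7, an L position)
n=9: L (options 6(W), 8(W) are all W)
n=10: W (go to 5, an L position)
n=11: L (sole option 10(W) is W)
n=12: W (go to 9, an L position)
n=13: L (sole option 12(W) is W)
n=14: W (go to 7, an L position)
n=15: L (options 10(W), 12(W), 14(W) are all W)
n=16: W (go to 15, an L position)
n=17: L (sole option 16(W) is W)
n=18: W (go to 9, an L position)
n=19: L (sole option 18(W) is W)
n=20: W (go to 15, an L position)
n=21: L (options 14(W), 18(W), 20(W) are all W)
n=22: W (go to 11, an L position)
n=23: L (sole option 22(W) is W)
n=24: W (go to 21, an L position)
n=25: L (options 20(W), 24(W) are all W)
n=26: W (go to 13, an L position)
n=27: L (options 18(W), 24(W), 26(W) are all W)
n=28: W (go to 21, an L position)
n=29: L (sole option 28(W) is W)
n=30: W (go to 15, an L position)
n=31: L (sole option 30(W) is W)
n=32: W (go to 31, an L position)
Reading off the rows marked L gives the requested list; there are 17 such values of n.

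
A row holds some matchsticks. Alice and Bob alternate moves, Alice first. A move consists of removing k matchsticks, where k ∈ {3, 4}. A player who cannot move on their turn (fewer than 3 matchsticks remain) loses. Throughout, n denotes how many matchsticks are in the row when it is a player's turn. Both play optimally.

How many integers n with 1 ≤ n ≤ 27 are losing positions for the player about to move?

11

Build the W/L table. Terminal = L. A non-terminal position is W if it has a move to some L; otherwise it is L.
n=0: no move → L
n=1: no move → L
n=2: no move → L
n=3: reaches L-position 0 → W
n=4: reaches L-position 1 → W
n=5: reaches L-position 2 → W
n=6: reaches L-position 2 → W
n=7: only reaches 4(W), 3(W), all W → L
n=8: only reaches 5(W), 4(W), all W → L
n=9: only reaches 6(W), 5(W), all W → L
n=10: reaches L-position 7 → W
n=11: reaches L-position 8 → W
n=12: reaches L-position 9 → W
n=13: reaches L-position 9 → W
n=14: only reaches 11(W), 10(W), all W → L
n=15: only reaches 12(W), 11(W), all W → L
n=16: only reaches 13(W), 12(W), all W → L
n=17: reaches L-position 14 → W
n=18: reaches L-position 15 → W
n=19: reaches L-position 16 → W
n=20: reaches L-position 16 → W
n=21: only reaches 18(W), 17(W), all W → L
n=22: only reaches 19(W), 18(W), all W → L
n=23: only reaches 20(W), 19(W), all W → L
n=24: reaches L-position 21 → W
n=25: reaches L-position 22 → W
n=26: reaches L-position 23 → W
n=27: reaches L-position 23 → W
L entries with 1 ≤ n ≤ 27 (n=0 is outside the asked range and is not counted): n = 1, 2, 7, 8, 9, 14, 15, 16, 21, 22, 23; that makes 11.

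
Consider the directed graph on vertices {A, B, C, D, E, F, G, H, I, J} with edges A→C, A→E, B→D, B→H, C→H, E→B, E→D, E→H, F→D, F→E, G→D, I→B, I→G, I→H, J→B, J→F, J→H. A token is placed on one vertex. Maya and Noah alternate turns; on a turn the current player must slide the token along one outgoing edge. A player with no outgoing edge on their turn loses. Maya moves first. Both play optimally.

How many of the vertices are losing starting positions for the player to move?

Compute win/loss labels from the base case upward. A position with no move is L. Any other position is W if it can reach an L in one move, else L.
Every edge goes from a vertex to one that appears earlier in the order H, D, B, E, F, C, A, G, I, J, so processing vertices in that order labels each vertex after all of its successors.
H: no outgoing edge → L
D: no outgoing edge → L
B: W (go to D, an L position)
E: W (go to D, an L position)
F: W (go to D, an L position)
C: W (go to H, an L position)
A: L (options C(W), E(W) are all W)
G: W (go to D, an L position)
I: W (go to H, an L position)
J: W (go to H, an L position)
The L vertices are A, D, H; that is 3 in all.

3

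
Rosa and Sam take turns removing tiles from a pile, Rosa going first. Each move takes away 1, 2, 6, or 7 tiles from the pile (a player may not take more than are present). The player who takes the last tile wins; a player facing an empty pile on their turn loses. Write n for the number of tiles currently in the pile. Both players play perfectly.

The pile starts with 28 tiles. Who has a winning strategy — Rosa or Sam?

Rosa wins.

Work bottom-up. With no move the player to move loses. Otherwise the position is W if at least one move leads to an L position for the opponent, and L if every move leads to a W.
n=0: no move → L
n=1: W (go to 0, an L position)
n=2: W (go to 0, an L position)
n=3: L (options 2(W), 1(W) are all W)
n=4: W (go to 3, an L position)
n=5: W (go to 3, an L position)
n=6: W (go to 0, an L position)
n=7: W (go to 0, an L position)
n=8: L (options 7(W), 6(W), 2(W), 1(W) are all W)
n=9: W (go to 8, an L position)
n=10: W (go to 8, an L position)
n=11: L (options 10(W), 9(W), 5(W), 4(W) are all W)
n=12: W (go to 11, an L position)
n=13: W (go to 11, an L position)
n=14: W (go to 8, an L position)
n=15: W (go to 8, an L position)
n=16: L (options 15(W), 14(W), 10(W), 9(W) are all W)
n=17: W (go to 16, an L position)
n=18: W (go to 16, an L position)
n=19: L (options 18(W), 17(W), 13(W), 12(W) are all W)
n=20: W (go to 19, an L position)
n=21: W (go to 19, an L position)
n=22: W (go to 16, an L position)
n=23: W (go to 16, an L position)
n=24: L (options 23(W), 22(W), 18(W), 17(W) are all W)
n=25: W (go to 24, an L position)
n=26: W (go to 24, an L position)
n=27: L (options 26(W), 25(W), 21(W), 20(W) are all W)
n=28: W (go to 27, an L position)
The starting position 28 is W: Rosa should remove 1, leaving 27, handing over an L position.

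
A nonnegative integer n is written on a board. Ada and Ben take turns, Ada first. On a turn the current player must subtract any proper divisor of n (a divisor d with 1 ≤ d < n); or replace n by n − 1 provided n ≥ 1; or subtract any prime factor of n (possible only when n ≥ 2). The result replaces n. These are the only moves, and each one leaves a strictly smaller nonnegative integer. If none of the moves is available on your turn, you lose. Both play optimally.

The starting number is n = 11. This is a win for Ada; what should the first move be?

Move to 0.

Use the standard recursion: the mover loses at a terminal position; elsewhere, the mover wins exactly when some move hands the opponent an L position.
n=0: no move → L
n=1: can move to 0, which is L ⇒ W
n=2: can move to 0, which is L ⇒ W
n=3: can move to 0, which is L ⇒ W
n=4: moves to 2(W), 3(W); every one is W ⇒ L
n=5: can move to 0, which is L ⇒ W
n=6: can move to 4, which is L ⇒ W
n=7: can move to 0, which is L ⇒ W
n=8: can move to 4, which is L ⇒ W
n=9: moves to 6(W), 8(W); every one is W ⇒ L
n=10: can move to 9, which is L ⇒ W
n=11: can move to 0, which is L ⇒ W
From 11, the L positions reachable in one move are: 0.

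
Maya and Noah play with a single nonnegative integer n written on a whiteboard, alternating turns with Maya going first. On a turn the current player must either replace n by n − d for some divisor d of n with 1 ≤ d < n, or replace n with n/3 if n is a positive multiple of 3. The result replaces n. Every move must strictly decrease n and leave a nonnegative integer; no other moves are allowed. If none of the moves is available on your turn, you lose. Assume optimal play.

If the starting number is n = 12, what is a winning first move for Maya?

Move to 4.

Label each position W (a win for the player to move) or L (a loss). A position with no legal move is L; any other position is W exactly when some move reaches an L, and L when every move reaches a W.
n=0: no move → L
n=1: no move → L
n=2: →1(L), so W
n=3: →1(L), so W
n=4: →2(W), 3(W) — all W, so L
n=5: →4(L), so W
n=6: →4(L), so W
n=7: →6(W) only, which is W, so L
n=8: →4(L), so W
n=9: →3(W), 6(W), 8(W) — all W, so L
n=10: →9(L), so W
n=11: →10(W) only, which is W, so L
n=12: →4(L), so W
From 12, the L positions reachable in one move are: 4, 9, 11. Any move reaching one of these is winning.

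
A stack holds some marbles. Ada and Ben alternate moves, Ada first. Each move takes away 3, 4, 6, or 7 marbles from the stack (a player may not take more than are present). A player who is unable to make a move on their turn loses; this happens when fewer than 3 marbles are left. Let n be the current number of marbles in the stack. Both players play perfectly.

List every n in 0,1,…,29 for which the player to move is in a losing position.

0, 1, 2, 10, 11, 12, 20, 21, 22

Positions with no move are L. A position that does have a move is losing for the player to move precisely when every available move leads to a winning position for the opponent. Fill in the labels:
n=0: no move → L
n=1: no move → L
n=2: no move → L
n=3: reaches L-position 0 → W
n=4: reaches L-position 1 → W
n=5: reaches L-position 2 → W
n=6: reaches L-position 2 → W
n=7: reaches L-position 1 → W
n=8: reaches L-position 2 → W
n=9: reaches L-position 2 → W
n=10: only reaches 7(W), 6(W), 4(W), 3(W), all W → L
n=11: only reaches 8(W), 7(W), 5(W), 4(W), all W → L
n=12: only reaches 9(W), 8(W), 6(W), 5(W), all W → L
n=13: reaches L-position 10 → W
n=14: reaches L-position 11 → W
n=15: reaches L-position 12 → W
n=16: reaches L-position 12 → W
n=17: reaches L-position 11 → W
n=18: reaches L-position 12 → W
n=19: reaches L-position 12 → W
n=20: only reaches 17(W), 16(W), 14(W), 13(W), all W → L
n=21: only reaches 18(W), 17(W), 15(W), 14(W), all W → L
n=22: only reaches 19(W), 18(W), 16(W), 15(W), all W → L
n=23: reaches L-position 20 → W
n=24: reaches L-position 21 → W
n=25: reaches L-position 22 → W
n=26: reaches L-position 22 → W
n=27: reaches L-position 21 → W
n=28: reaches L-position 22 → W
n=29: reaches L-position 22 → W
Reading off the rows marked L gives the requested list; there are 9 such values of n.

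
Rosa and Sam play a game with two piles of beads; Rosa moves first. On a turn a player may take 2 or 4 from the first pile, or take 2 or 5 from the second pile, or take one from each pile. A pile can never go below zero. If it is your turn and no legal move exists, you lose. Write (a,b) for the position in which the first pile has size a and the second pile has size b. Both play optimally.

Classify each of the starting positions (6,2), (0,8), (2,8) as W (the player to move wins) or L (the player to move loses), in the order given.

(6,2): W, (0,8): L, (2,8): W

Work bottom-up. With no move the player to move loses. Otherwise the position is W if at least one move leads to an L position for the opponent, and L if every move leads to a W.
No move ever increases a pile, so every position that can arise here has a ≤ 6 and b ≤ 8; it is enough to label the cells with 0 ≤ a ≤ 6 and 0 ≤ b ≤ 8.
Every move lowers a or b (never raises either), so fill the grid row by row in increasing a, and left to right within a row: each cell's successors are then already labelled.
      b=0  b=1  b=2  b=3  b=4  b=5  b=6  b=7  b=8
a=0:    L    L    W    W    L    W    W    L    L
a=1:    L    W    W    L    L    W    W    L    W
a=2:    W    W    L    L    W    W    L    W    W
a=3:    W    L    L    W    W    L    W    W    L
a=4:    W    W    W    W    W    L    W    W    W
a=5:    W    W    W    W    W    W    W    W    W
a=6:    L    L    W    W    L    W    W    L    L
Cells with no legal move (terminal, hence L): (0,0), (0,1), (1,0).
The remaining L cells, each justified by listing all of its moves:
(0,4): →(0,2)(W) only, which is W, so L
(0,7): →(0,5)(W), (0,2)(W) — all W, so L
(0,8): →(0,6)(W), (0,3)(W) — all W, so L
(1,3): →(1,1)(W), (0,2)(W) — all W, so L
(1,4): →(1,2)(W), (0,3)(W) — all W, so L
(1,7): →(1,5)(W), (1,2)(W), (0,6)(W) — all W, so L
(2,2): →(0,2)(W), (2,0)(W), (1,1)(W) — all W, so L
(2,3): →(0,3)(W), (2,1)(W), (1,2)(W) — all W, so L
(2,6): →(0,6)(W), (2,4)(W), (2,1)(W), (1,5)(W) — all W, so L
(3,1): →(1,1)(W), (2,0)(W) — all W, so L
(3,2): →(1,2)(W), (3,0)(W), (2,1)(W) — all W, so L
(3,5): →(1,5)(W), (3,3)(W), (3,0)(W), (2,4)(W) — all W, so L
(3,8): →(1,8)(W), (3,6)(W), (3,3)(W), (2,7)(W) — all W, so L
(4,5): →(2,5)(W), (0,5)(W), (4,3)(W), (4,0)(W), (3,4)(W) — all W, so L
(6,0): →(4,0)(W), (2,0)(W) — all W, so L
(6,1): →(4,1)(W), (2,1)(W), (5,0)(W) — all W, so L
(6,4): →(4,4)(W), (2,4)(W), (6,2)(W), (5,3)(W) — all W, so L
(6,7): →(4,7)(W), (2,7)(W), (6,5)(W), (6,2)(W), (5,6)(W) — all W, so L
(6,8): →(4,8)(W), (2,8)(W), (6,6)(W), (6,3)(W), (5,7)(W) — all W, so L
Every other cell has at least one move into one of the L cells above, so it is W.
(6,2): the move to (2,2) reaches an L cell, so W
(0,8): one of the L cells justified above, so L
(2,8): the move to (0,8) reaches an L cell, so W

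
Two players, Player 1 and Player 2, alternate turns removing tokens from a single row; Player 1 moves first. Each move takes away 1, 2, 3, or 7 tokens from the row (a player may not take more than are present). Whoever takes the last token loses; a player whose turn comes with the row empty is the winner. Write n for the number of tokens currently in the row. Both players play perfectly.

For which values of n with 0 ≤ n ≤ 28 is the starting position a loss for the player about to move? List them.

Work bottom-up. With no move the player to move wins. Otherwise the position is W if at least one move leads to an L position for the opponent, and L if every move leads to a W.
n=0: no move; the opponent has just taken the last token and therefore loses → W
n=1: the only move is to 0(W), a W ⇒ L
n=2: can move to 1, which is L ⇒ W
n=3: can move to 1, which is L ⇒ W
n=4: can move to 1, which is L ⇒ W
n=5: moves to 4(W), 3(W), 2(W); every one is W ⇒ L
n=6: can move to 5, which is L ⇒ W
n=7: can move to 5, which is L ⇒ W
n=8: can move to 5, which is L ⇒ W
n=9: moves to 8(W), 7(W), 6(W), 2(W); every one is W ⇒ L
n=10: can move to 9, which is L ⇒ W
n=11: can move to 9, which is L ⇒ W
n=12: can move to 9, which is L ⇒ W
n=13: moves to 12(W), 11(W), 10(W), 6(W); every one is W ⇒ L
n=14: can move to 13, which is L ⇒ W
n=15: can move to 13, which is L ⇒ W
n=16: can move to 13, which is L ⇒ W
n=17: moves to 16(W), 15(W), 14(W), 10(W); every one is W ⇒ L
n=18: can move to 17, which is L ⇒ W
n=19: can move to 17, which is L ⇒ W
n=20: can move to 17, which is L ⇒ W
n=21: moves to 20(W), 19(W), 18(W), 14(W); every one is W ⇒ L
n=22: can move to 21, which is L ⇒ W
n=23: can move to 21, which is L ⇒ W
n=24: can move to 21, which is L ⇒ W
n=25: moves to 24(W), 23(W), 22(W), 18(W); every one is W ⇒ L
n=26: can move to 25, which is L ⇒ W
n=27: can move to 25, which is L ⇒ W
n=28: can move to 25, which is L ⇒ W
The losing starting values of n are exactly the entries labelled L in this table (7 of them).

1, 5, 9, 13, 17, 21, 25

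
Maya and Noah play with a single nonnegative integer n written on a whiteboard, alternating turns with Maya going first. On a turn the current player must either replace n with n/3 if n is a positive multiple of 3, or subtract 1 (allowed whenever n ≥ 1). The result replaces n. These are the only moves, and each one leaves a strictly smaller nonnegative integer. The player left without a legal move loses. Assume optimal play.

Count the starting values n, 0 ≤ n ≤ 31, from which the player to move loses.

Build the W/L table. Terminal = L. A non-terminal position is W if it has a move to some L; otherwise it is L.
n=0: no move → L
n=1: reaches L-position 0 → W
n=2: only reaches 1(W), which is W → L
n=3: reaches L-position 2 → W
n=4: only reaches 3(W), which is W → L
n=5: reaches L-position 4 → W
n=6: reaches L-position 2 → W
n=7: only reaches 6(W), which is W → L
n=8: reaches L-position 7 → W
n=9: only reaches 3(W), 8(W), all W → L
n=10: reaches L-position 9 → W
n=11: only reaches 10(W), which is W → L
n=12: reaches L-position 4 → W
n=13: only reaches 12(W), which is W → L
n=14: reaches L-position 13 → W
n=15: only reaches 5(W), 14(W), all W → L
n=16: reaches L-position 15 → W
n=17: only reaches 16(W), which is W → L
n=18: reaches L-position 17 → W
n=19: only reaches 18(W), which is W → L
n=20: reaches L-position 19 → W
n=21: reaches L-position 7 → W
n=22: only reaches 21(W), which is W → L
n=23: reaches L-position 22 → W
n=24: only reaches 8(W), 23(W), all W → L
n=25: reaches L-position 24 → W
n=26: only reaches 25(W), which is W → L
n=27: reaches L-position 9 → W
n=28: only reaches 27(W), which is W → L
n=29: reaches L-position 28 → W
n=30: only reaches 10(W), 29(W), all W → L
n=31: reaches L-position 30 → W
L entries with 0 ≤ n ≤ 31: n = 0, 2, 4, 7, 9, 11, 13, 15, 17, 19, 22, 24, 26, 28, 30; that makes 15.

15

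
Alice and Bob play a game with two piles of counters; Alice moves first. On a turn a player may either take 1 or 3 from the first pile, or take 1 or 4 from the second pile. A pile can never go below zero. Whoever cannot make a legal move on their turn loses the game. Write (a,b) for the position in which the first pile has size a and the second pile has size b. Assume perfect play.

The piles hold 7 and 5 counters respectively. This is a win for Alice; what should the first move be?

Label each position W (a win for the player to move) or L (a loss). A position with no legal move is L; any other position is W exactly when some move reaches an L, and L when every move reaches a W.
No move ever increases a pile, so every position that can arise here has a ≤ 7 and b ≤ 5; it is enough to label the cells with 0 ≤ a ≤ 7 and 0 ≤ b ≤ 5.
Every move lowers a or b (never raises either), so fill the grid row by row in increasing a, and left to right within a row: each cell's successors are then already labelled.
      b=0  b=1  b=2  b=3  b=4  b=5
a=0:    L    W    L    W    W    L
a=1:    W    L    W    L    W    W
a=2:    L    W    L    W    W    L
a=3:    W    L    W    L    W    W
a=4:    L    W    L    W    W    L
a=5:    W    L    W    L    W    W
a=6:    L    W    L    W    W    L
a=7:    W    L    W    L    W    W
Cells with no legal move (terminal, hence L): (0,0).
The remaining L cells, each justified by listing all of its moves:
(0,2): only reaches (0,1)(W), which is W → L
(0,5): only reaches (0,4)(W), (0,1)(W), all W → L
(1,1): only reaches (0,1)(W), (1,0)(W), all W → L
(1,3): only reaches (0,3)(W), (1,2)(W), all W → L
(2,0): only reaches (1,0)(W), which is W → L
(2,2): only reaches (1,2)(W), (2,1)(W), all W → L
(2,5): only reaches (1,5)(W), (2,4)(W), (2,1)(W), all W → L
(3,1): only reaches (2,1)(W), (0,1)(W), (3,0)(W), all W → L
(3,3): only reaches (2,3)(W), (0,3)(W), (3,2)(W), all W → L
(4,0): only reaches (3,0)(W), (1,0)(W), all W → L
(4,2): only reaches (3,2)(W), (1,2)(W), (4,1)(W), all W → L
(4,5): only reaches (3,5)(W), (1,5)(W), (4,4)(W), (4,1)(W), all W → L
(5,1): only reaches (4,1)(W), (2,1)(W), (5,0)(W), all W → L
(5,3): only reaches (4,3)(W), (2,3)(W), (5,2)(W), all W → L
(6,0): only reaches (5,0)(W), (3,0)(W), all W → L
(6,2): only reaches (5,2)(W), (3,2)(W), (6,1)(W), all W → L
(6,5): only reaches (5,5)(W), (3,5)(W), (6,4)(W), (6,1)(W), all W → L
(7,1): only reaches (6,1)(W), (4,1)(W), (7,0)(W), all W → L
(7,3): only reaches (6,3)(W), (4,3)(W), (7,2)(W), all W → L
Every other cell has at least one move into one of the L cells above, so it is W.
From (7,5), the L positions reachable in one move are: (6,5), (4,5), (7,1). Any move reaching one of these is winning.

Move to (6,5).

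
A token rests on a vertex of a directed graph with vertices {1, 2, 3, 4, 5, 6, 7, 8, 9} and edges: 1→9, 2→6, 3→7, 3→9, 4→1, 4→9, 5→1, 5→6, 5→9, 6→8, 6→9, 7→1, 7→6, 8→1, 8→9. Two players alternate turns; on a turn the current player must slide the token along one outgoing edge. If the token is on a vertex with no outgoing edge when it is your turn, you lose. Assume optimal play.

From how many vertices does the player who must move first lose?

Classify positions by backward induction: terminal positions (no move available) are L. From any other position, the mover wins iff some move reaches an L.
Every edge goes from a vertex to one that appears earlier in the order 9, 1, 8, 6, 7, 3, 5, 4, 2, so processing vertices in that order labels each vertex after all of its successors.
9: no outgoing edge → L
1: can move to 9, which is L ⇒ W
8: can move to 9, which is L ⇒ W
6: can move to 9, which is L ⇒ W
7: moves to 6(W), 1(W); every one is W ⇒ L
3: can move to 7, which is L ⇒ W
5: can move to 9, which is L ⇒ W
4: can move to 9, which is L ⇒ W
2: the only move is to 6(W), a W ⇒ L
The L vertices are 2, 7, 9; that is 3 in all.

3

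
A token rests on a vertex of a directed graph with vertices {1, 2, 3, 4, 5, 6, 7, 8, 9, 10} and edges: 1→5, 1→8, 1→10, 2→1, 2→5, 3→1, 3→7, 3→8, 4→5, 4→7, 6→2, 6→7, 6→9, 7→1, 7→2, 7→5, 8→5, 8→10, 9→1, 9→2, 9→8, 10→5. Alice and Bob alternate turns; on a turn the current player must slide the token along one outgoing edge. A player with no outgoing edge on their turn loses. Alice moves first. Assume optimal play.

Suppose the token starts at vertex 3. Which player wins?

Bob wins.

Use the standard recursion: the mover loses at a terminal position; elsewhere, the mover wins exactly when some move hands the opponent an L position.
Every edge goes from a vertex to one that appears earlier in the order 5, 10, 8, 1, 2, 7, 9, 3, 4, 6, so processing vertices in that order labels each vertex after all of its successors.
5: no outgoing edge → L
10: can move to 5, which is L ⇒ W
8: can move to 5, which is L ⇒ W
1: can move to 5, which is L ⇒ W
2: can move to 5, which is L ⇒ W
7: can move to 5, which is L ⇒ W
9: moves to 2(W), 1(W), 8(W); every one is W ⇒ L
3: moves to 7(W), 1(W), 8(W); every one is W ⇒ L
4: can move to 5, which is L ⇒ W
6: can move to 9, which is L ⇒ W
Every move from 3 reaches a W position, so the mover loses.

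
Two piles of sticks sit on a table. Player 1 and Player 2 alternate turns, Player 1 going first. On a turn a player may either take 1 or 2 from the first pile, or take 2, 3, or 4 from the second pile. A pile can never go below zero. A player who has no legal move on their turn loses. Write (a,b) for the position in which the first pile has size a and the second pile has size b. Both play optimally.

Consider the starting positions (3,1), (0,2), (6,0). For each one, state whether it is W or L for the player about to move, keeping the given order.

(3,1): L, (0,2): W, (6,0): L

Build the W/L table. Terminal = L. A non-terminal position is W if it has a move to some L; otherwise it is L.
No move ever increases a pile, so every position that can arise here has a ≤ 6 and b ≤ 2; it is enough to label the cells with 0 ≤ a ≤ 6 and 0 ≤ b ≤ 2.
Every move lowers a or b (never raises either), so fill the grid row by row in increasing a, and left to right within a row: each cell's successors are then already labelled.
      b=0  b=1  b=2
a=0:    L    L    W
a=1:    W    W    L
a=2:    W    W    W
a=3:    L    L    W
a=4:    W    W    L
a=5:    W    W    W
a=6:    L    L    W
Cells with no legal move (terminal, hence L): (0,0), (0,1).
The remaining L cells, each justified by listing all of its moves:
(1,2): only reaches (0,2)(W), (1,0)(W), all W → L
(3,0): only reaches (2,0)(W), (1,0)(W), all W → L
(3,1): only reaches (2,1)(W), (1,1)(W), all W → L
(4,2): only reaches (3,2)(W), (2,2)(W), (4,0)(W), all W → L
(6,0): only reaches (5,0)(W), (4,0)(W), all W → L
(6,1): only reaches (5,1)(W), (4,1)(W), all W → L
Every other cell has at least one move into one of the L cells above, so it is W.
(3,1): one of the L cells justified above, so L
(0,2): the move to (0,0) reaches an L cell, so W
(6,0): one of the L cells justified above, so L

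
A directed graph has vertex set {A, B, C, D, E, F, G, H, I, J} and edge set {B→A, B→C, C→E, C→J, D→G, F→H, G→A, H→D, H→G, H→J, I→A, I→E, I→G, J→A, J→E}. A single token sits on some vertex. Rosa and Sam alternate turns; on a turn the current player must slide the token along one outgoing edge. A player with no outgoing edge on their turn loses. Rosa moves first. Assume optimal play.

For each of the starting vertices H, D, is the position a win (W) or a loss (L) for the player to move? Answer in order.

Classify positions by backward induction: terminal positions (no move available) are L. From any other position, the mover wins iff some move reaches an L.
Every edge goes from a vertex to one that appears earlier in the order E, A, J, C, G, D, B, I, H, F, so processing vertices in that order labels each vertex after all of its successors.
E: no outgoing edge → L
A: no outgoing edge → L
J: →A(L), so W
C: →E(L), so W
G: →A(L), so W
D: →G(W) only, which is W, so L
B: →A(L), so W
I: →A(L), so W
H: →D(L), so W
F: →H(W) only, which is W, so L

H: W, D: L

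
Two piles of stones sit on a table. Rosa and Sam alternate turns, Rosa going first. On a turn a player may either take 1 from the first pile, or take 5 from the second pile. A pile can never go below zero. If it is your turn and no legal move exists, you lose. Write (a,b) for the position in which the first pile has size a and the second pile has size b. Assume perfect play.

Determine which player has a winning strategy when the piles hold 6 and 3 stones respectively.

Sam wins.

Use the standard recursion: the mover loses at a terminal position; elsewhere, the mover wins exactly when some move hands the opponent an L position.
No move ever increases a pile, so every position that can arise here has a ≤ 6 and b ≤ 3; it is enough to label the cells with 0 ≤ a ≤ 6 and 0 ≤ b ≤ 3.
Every move lowers a or b (never raises either), so fill the grid row by row in increasing a, and left to right within a row: each cell's successors are then already labelled.
      b=0  b=1  b=2  b=3
a=0:    L    L    L    L
a=1:    W    W    W    W
a=2:    L    L    L    L
a=3:    W    W    W    W
a=4:    L    L    L    L
a=5:    W    W    W    W
a=6:    L    L    L    L
Cells with no legal move (terminal, hence L): (0,0), (0,1), (0,2), (0,3).
The remaining L cells, each justified by listing all of its moves:
(2,0): the only move is to (1,0)(W), a W ⇒ L
(2,1): the only move is to (1,1)(W), a W ⇒ L
(2,2): the only move is to (1,2)(W), a W ⇒ L
(2,3): the only move is to (1,3)(W), a W ⇒ L
(4,0): the only move is to (3,0)(W), a W ⇒ L
(4,1): the only move is to (3,1)(W), a W ⇒ L
(4,2): the only move is to (3,2)(W), a W ⇒ L
(4,3): the only move is to (3,3)(W), a W ⇒ L
(6,0): the only move is to (5,0)(W), a W ⇒ L
(6,1): the only move is to (5,1)(W), a W ⇒ L
(6,2): the only move is to (5,2)(W), a W ⇒ L
(6,3): the only move is to (5,3)(W), a W ⇒ L
Every other cell has at least one move into one of the L cells above, so it is W.
The starting position (6,3) is L: whatever Rosa does, the opponent receives a W position.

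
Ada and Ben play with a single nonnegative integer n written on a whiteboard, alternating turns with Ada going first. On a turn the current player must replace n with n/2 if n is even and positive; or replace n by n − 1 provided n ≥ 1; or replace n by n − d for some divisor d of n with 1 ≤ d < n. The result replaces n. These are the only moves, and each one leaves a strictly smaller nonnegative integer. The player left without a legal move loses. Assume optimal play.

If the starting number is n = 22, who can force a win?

Classify positions by backward induction: terminal positions (no move available) are L. From any other position, the mover wins iff some move reaches an L.
n=0: no move → L
n=1: →0(L), so W
n=2: →1(W) only, which is W, so L
n=3: →2(L), so W
n=4: →2(L), so W
n=5: →4(W) only, which is W, so L
n=6: →5(L), so W
n=7: →6(W) only, which is W, so L
n=8: →7(L), so W
n=9: →6(W), 8(W) — all W, so L
n=10: →5(L), so W
n=11: →10(W) only, which is W, so L
n=12: →9(L), so W
n=13: →12(W) only, which is W, so L
n=14: →7(L), so W
n=15: →10(W), 12(W), 14(W) — all W, so L
n=16: →15(L), so W
n=17: →16(W) only, which is W, so L
n=18: →9(L), so W
n=19: →18(W) only, which is W, so L
n=20: →15(L), so W
n=21: →14(W), 18(W), 20(W) — all W, so L
n=22: →11(L), so W
The starting position 22 is W: Ada should move to 11, handing over an L position.

Ada wins.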